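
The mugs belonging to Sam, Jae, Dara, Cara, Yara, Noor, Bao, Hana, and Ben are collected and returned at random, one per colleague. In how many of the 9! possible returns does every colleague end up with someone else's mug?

133496

Let Aᵢ be the assignments in which colleague i gets their own mug. We want the size of the complement of A₁∪…∪A_9.
By inclusion–exclusion this is Σ_{j=0}^{9} (−1)^j C(9,j)·(9−j)!.
Computing: 362880 − 362880 + 181440 − 60480 + 15120 − 3024 + 504 − 72 + 9 − 1 = 133496.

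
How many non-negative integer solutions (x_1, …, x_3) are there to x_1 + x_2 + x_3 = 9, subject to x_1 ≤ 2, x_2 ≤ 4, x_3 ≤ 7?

12

By stars and bars, unrestricted non-negative solutions to x_1+…+x_3 = 9 number C(9+2,2) = 55.
Subtract solutions that violate a single cap (substitute x_i' = x_i − (cap_i+1)): x_1 ≥ 3 gives C(8,2) = 28; x_2 ≥ 5 gives C(6,2) = 15; x_3 ≥ 8 gives C(3,2) = 3. Together 46.
Add back pairs where two caps are both exceeded: 3 + 0 + 0 = 3.
By inclusion–exclusion the count is 55 − 46 + 3 = 12.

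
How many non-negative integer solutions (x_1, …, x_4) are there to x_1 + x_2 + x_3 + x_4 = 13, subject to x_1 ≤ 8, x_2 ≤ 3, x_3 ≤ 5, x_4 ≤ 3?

63

Ignoring the caps, the number of non-negative solutions to x_1+…+x_4 = 13 is C(16,3) = 560.
Subtract solutions that violate a single cap (substitute x_i' = x_i − (cap_i+1)): x_1 ≥ 9 gives C(7,3) = 35; x_2 ≥ 4 gives C(12,3) = 220; x_3 ≥ 6 gives C(10,3) = 120; x_4 ≥ 4 gives C(12,3) = 220. Together 595.
Add back pairs where two caps are both exceeded: 1 + 0 + 1 + 20 + 56 + 20 = 98.
By inclusion–exclusion the count is 560 − 595 + 98 = 63.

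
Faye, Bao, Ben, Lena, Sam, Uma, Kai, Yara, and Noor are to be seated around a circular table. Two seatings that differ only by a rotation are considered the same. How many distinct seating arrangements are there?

Fix one person's seat to break rotational symmetry; the remaining 8 people can be arranged in (8)! = 40320 ways.

40320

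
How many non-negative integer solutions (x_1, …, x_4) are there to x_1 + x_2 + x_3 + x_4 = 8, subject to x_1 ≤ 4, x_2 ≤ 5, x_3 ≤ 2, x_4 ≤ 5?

70

Ignoring the caps, the number of non-negative solutions to x_1+…+x_4 = 8 is C(11,3) = 165.
Subtract solutions that violate a single cap (substitute x_i' = x_i − (cap_i+1)): x_1 ≥ 5 gives C(6,3) = 20; x_2 ≥ 6 gives C(5,3) = 10; x_3 ≥ 3 gives C(8,3) = 56; x_4 ≥ 6 gives C(5,3) = 10. Together 96.
Add back pairs where two caps are both exceeded: 0 + 1 + 0 + 0 + 0 + 0 = 1.
By inclusion–exclusion the count is 165 − 96 + 1 = 70.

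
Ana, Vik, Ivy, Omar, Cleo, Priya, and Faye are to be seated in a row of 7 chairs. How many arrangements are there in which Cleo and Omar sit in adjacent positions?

1440

Glue Cleo and Omar into one block (2 internal orders), leaving 6 units to arrange in a row.
That gives 2 × 6! = 2 × 720 = 1440.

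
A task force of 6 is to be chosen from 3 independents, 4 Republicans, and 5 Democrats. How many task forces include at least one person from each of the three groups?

805

Total 6-person selections from all 12: C(12,6) = 924.
Subtract selections that omit an entire group: no independents → C(9,6) = 84; no Republicans → C(8,6) = 28; no Democrats → C(7,6) = 7.
Add back selections omitting two groups (i.e. drawn from a single group): C(3,6) + C(4,6) + C(5,6) = 0.
By inclusion–exclusion: 924 − 119 + 0 = 805.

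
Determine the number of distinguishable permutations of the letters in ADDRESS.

ADDRESS has 7 letters with D appearing twice and S appearing twice.
So there are 7! / (2!·2!) = 1260 distinguishable arrangements.

1260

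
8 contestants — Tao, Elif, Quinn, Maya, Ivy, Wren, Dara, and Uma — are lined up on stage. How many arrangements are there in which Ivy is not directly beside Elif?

30240

Of the 8! = 40320 arrangements, those with Ivy and Elif adjacent number 2 × 7! = 10080 (treat the pair as a block with 2 internal orders).
So 40320 − 10080 = 30240 arrangements keep them apart.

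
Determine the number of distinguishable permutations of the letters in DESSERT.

1260

The 7 letters of DESSERT have repeats: E appearing twice and S appearing twice.
Dividing 7! = 5040 by 2!·2! = 4 for the repeated letters gives 1260.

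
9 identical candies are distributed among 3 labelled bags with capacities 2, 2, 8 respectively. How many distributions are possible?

8

Without the upper bounds there are C(11,2) = 55 ways to split 9 among 3 bags.
Subtract solutions that violate a single cap (substitute x_i' = x_i − (cap_i+1)): x_1 ≥ 3 gives C(8,2) = 28; x_2 ≥ 3 gives C(8,2) = 28; x_3 ≥ 9 gives C(2,2) = 1. Together 57.
Add back pairs where two caps are both exceeded: 10 + 0 + 0 = 10.
By inclusion–exclusion the count is 55 − 57 + 10 = 8.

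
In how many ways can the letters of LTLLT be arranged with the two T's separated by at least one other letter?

6

There are 5!/(3!·2!) = 10 arrangements of LTLLT in total.
If the two T's are adjacent, glue them into one block, leaving 4 items to arrange: (4)!/(3!) = 4 ways.
Subtracting, 10 − 4 = 6 arrangements keep the T's apart.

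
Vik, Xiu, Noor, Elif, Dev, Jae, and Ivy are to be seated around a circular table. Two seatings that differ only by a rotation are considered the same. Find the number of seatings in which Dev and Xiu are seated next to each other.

240

Treat {Dev, Xiu} as one unit (2 internal orders) and seat the resulting 6 units around the table: (5)! circular arrangements.
So 2 × (5)! = 2 × 120 = 240.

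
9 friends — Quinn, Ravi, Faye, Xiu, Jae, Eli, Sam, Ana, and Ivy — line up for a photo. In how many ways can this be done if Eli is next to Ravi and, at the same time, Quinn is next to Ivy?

Treat {Eli,Ravi} as one block (2 orders) and {Quinn,Ivy} as another (2 orders).
That leaves 7 units to arrange: 2 × 2 × 7! = 4 × 5040 = 20160.

20160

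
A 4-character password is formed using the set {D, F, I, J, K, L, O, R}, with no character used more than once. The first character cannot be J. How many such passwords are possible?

1470

The first character has 8−1 = 7 choices (anything except J).
The remaining 3 characters are filled from the other 7 symbols without repetition: 7 × 6 × 5 = 210.
Total: 7 × 210 = 1470.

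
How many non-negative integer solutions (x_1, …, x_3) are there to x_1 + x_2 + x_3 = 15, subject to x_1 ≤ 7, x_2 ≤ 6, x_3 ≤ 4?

Ignoring the caps, the number of non-negative solutions to x_1+…+x_3 = 15 is C(17,2) = 136.
Subtract solutions that violate a single cap (substitute x_i' = x_i − (cap_i+1)): x_1 ≥ 8 gives C(9,2) = 36; x_2 ≥ 7 gives C(10,2) = 45; x_3 ≥ 5 gives C(12,2) = 66. Together 147.
Add back pairs where two caps are both exceeded: 1 + 6 + 10 = 17.
By inclusion–exclusion the count is 136 − 147 + 17 = 6.

6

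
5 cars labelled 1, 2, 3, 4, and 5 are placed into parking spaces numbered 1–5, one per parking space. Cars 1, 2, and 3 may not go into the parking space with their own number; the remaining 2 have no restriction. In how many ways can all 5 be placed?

Let Aᵢ (for i ∈ {1, 2, 3}) be the placements that put car i in its forbidden parking space. Any j of these fix j positions, leaving (5−j)! ways to fill the rest, and there are C(3,j) ways to pick which j.
By inclusion–exclusion, the number of valid placements is Σ_{j=0}^{3} (−1)^j C(3,j)·(5−j)!.
Computing: 120 − 72 + 18 − 2 = 64.

64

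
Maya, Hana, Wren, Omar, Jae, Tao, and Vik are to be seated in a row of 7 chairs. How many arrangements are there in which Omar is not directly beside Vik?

Of the 7! = 5040 arrangements, those with Omar and Vik adjacent number 2 × 6! = 1440 (treat the pair as a block with 2 internal orders).
So 5040 − 1440 = 3600 arrangements keep them apart.

3600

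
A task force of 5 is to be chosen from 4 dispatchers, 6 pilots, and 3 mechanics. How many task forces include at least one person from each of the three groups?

894

Total 5-person selections from all 13: C(13,5) = 1287.
Subtract selections that omit an entire group: no dispatchers → C(9,5) = 126; no pilots → C(7,5) = 21; no mechanics → C(10,5) = 252.
Add back selections omitting two groups (i.e. drawn from a single group): C(4,5) + C(6,5) + C(3,5) = 6.
By inclusion–exclusion: 1287 − 399 + 6 = 894.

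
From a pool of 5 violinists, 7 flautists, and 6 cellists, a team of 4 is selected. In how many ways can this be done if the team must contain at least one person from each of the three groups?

1575

Unrestricted: C(18,4) = 3060 ways to pick any 4 of the 18.
Subtract selections that omit an entire group: no violinists → C(13,4) = 715; no flautists → C(11,4) = 330; no cellists → C(12,4) = 495.
Add back selections omitting two groups (i.e. drawn from a single group): C(5,4) + C(7,4) + C(6,4) = 55.
By inclusion–exclusion: 3060 − 1540 + 55 = 1575.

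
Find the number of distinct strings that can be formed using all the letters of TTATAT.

The 6 letters of TTATAT have repeats: A appearing twice and T appearing 4 times.
So there are 6! / (4!·2!) = 15 distinguishable arrangements.

15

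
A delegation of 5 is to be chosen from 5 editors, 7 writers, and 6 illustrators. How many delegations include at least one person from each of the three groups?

Unrestricted: C(18,5) = 8568 ways to pick any 5 of the 18.
Subtract selections that omit an entire group: no editors → C(13,5) = 1287; no writers → C(11,5) = 462; no illustrators → C(12,5) = 792.
Add back selections omitting two groups (i.e. drawn from a single group): C(5,5) + C(7,5) + C(6,5) = 28.
By inclusion–exclusion: 8568 − 2541 + 28 = 6055.

6055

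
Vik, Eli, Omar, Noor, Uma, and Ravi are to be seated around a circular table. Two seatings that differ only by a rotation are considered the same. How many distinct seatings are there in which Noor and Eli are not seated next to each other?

Without the restriction there are (5)! = 120 seatings.
Those with Noor next to Eli: fuse the pair into one unit and seat 5 units around a circle — 2·(4)! = 48.
Subtracting, 120 − 48 = 72.

72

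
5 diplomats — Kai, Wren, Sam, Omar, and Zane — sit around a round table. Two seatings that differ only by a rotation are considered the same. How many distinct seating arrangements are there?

24

Seat Kai anywhere (absorbing the rotational symmetry), then permute the other 4: (4)! = 24.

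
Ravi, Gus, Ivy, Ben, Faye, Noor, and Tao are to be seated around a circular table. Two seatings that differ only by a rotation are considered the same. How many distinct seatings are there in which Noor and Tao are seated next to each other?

240

Treat {Noor, Tao} as one unit (2 internal orders) and seat the resulting 6 units around the table: (5)! circular arrangements.
So 2 × (5)! = 2 × 120 = 240.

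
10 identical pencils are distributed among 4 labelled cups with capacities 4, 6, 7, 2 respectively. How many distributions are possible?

91

By stars and bars, unrestricted non-negative solutions to x_1+…+x_4 = 10 number C(10+3,3) = 286.
Subtract solutions that violate a single cap (substitute x_i' = x_i − (cap_i+1)): x_1 ≥ 5 gives C(8,3) = 56; x_2 ≥ 7 gives C(6,3) = 20; x_3 ≥ 8 gives C(5,3) = 10; x_4 ≥ 3 gives C(10,3) = 120. Together 206.
Add back pairs where two caps are both exceeded: 0 + 0 + 10 + 0 + 1 + 0 = 11.
By inclusion–exclusion the count is 286 − 206 + 11 = 91.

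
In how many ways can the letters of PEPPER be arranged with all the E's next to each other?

20

Treat the 2 copies of E as a single block. The multiset to arrange is then {EE, P, P, P, R}, 5 items in all.
That gives (5)!/(3!) = 20 arrangements.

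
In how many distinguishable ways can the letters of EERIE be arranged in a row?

20

Letter multiplicities in EERIE: E×3, I×1, R×1.
The number of distinct arrangements is 5!/(3!) = 120/6 = 20.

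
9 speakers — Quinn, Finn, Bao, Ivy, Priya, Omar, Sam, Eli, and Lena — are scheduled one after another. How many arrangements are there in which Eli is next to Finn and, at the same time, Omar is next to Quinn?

20160

Treat {Eli,Finn} as one block (2 orders) and {Omar,Quinn} as another (2 orders).
That leaves 7 units to arrange: 2 × 2 × 7! = 4 × 5040 = 20160.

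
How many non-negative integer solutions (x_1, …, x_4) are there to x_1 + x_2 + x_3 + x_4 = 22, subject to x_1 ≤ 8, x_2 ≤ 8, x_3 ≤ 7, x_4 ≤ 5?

By stars and bars, unrestricted non-negative solutions to x_1+…+x_4 = 22 number C(22+3,3) = 2300.
Subtract solutions that violate a single cap (substitute x_i' = x_i − (cap_i+1)): x_1 ≥ 9 gives C(16,3) = 560; x_2 ≥ 9 gives C(16,3) = 560; x_3 ≥ 8 gives C(17,3) = 680; x_4 ≥ 6 gives C(19,3) = 969. Together 2769.
Add back pairs where two caps are both exceeded: 35 + 56 + 120 + 56 + 120 + 165 = 552.
By inclusion–exclusion the count is 2300 − 2769 + 552 = 83.

83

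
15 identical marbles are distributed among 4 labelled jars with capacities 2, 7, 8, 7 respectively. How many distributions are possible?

Without the upper bounds there are C(18,3) = 816 ways to split 15 among 4 jars.
Subtract solutions that violate a single cap (substitute x_i' = x_i − (cap_i+1)): x_1 ≥ 3 gives C(15,3) = 455; x_2 ≥ 8 gives C(10,3) = 120; x_3 ≥ 9 gives C(9,3) = 84; x_4 ≥ 8 gives C(10,3) = 120. Together 779.
Add back pairs where two caps are both exceeded: 35 + 20 + 35 + 0 + 0 + 0 = 90.
By inclusion–exclusion the count is 816 − 779 + 90 = 127.

127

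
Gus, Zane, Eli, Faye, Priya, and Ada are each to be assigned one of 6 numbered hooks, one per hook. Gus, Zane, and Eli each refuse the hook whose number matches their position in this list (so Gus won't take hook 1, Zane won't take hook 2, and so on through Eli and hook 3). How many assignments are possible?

Let Aᵢ (for i ∈ {1, 2, 3}) be the placements that put person i in their forbidden hook. Any j of these fix j positions, leaving (6−j)! ways to fill the rest, and there are C(3,j) ways to pick which j.
By inclusion–exclusion, the number of valid placements is Σ_{j=0}^{3} (−1)^j C(3,j)·(6−j)!.
Computing: 720 − 360 + 72 − 6 = 426.

426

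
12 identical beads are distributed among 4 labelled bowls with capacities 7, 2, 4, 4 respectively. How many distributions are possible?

Ignoring the caps, the number of non-negative solutions to x_1+…+x_4 = 12 is C(15,3) = 455.
Subtract solutions that violate a single cap (substitute x_i' = x_i − (cap_i+1)): x_1 ≥ 8 gives C(7,3) = 35; x_2 ≥ 3 gives C(12,3) = 220; x_3 ≥ 5 gives C(10,3) = 120; x_4 ≥ 5 gives C(10,3) = 120. Together 495.
Add back pairs where two caps are both exceeded: 4 + 0 + 0 + 35 + 35 + 10 = 84.
By inclusion–exclusion the count is 455 − 495 + 84 = 44.

44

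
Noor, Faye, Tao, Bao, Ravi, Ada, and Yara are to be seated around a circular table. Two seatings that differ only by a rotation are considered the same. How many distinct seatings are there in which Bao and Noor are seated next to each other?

Treat {Bao, Noor} as one unit (2 internal orders) and seat the resulting 6 units around the table: (5)! circular arrangements.
So 2 × (5)! = 2 × 120 = 240.

240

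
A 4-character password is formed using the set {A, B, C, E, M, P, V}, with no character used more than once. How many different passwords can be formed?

With no repetition, fill the 4 characters in order: 7 choices, then 6, down to 4.
That product is 7 × 6 × 5 × 4 = 840.

840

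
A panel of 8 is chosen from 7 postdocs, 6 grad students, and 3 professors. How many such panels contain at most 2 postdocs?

Split by how many postdocs are chosen (0 through 2).
Sum: C(7,0)·C(9,8) + C(7,1)·C(9,7) + C(7,2)·C(9,6) = 9 + 252 + 1764 = 2025.

2025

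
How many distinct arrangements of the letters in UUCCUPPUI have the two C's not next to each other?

There are 9!/(4!·2!·2!) = 3780 arrangements of UUCCUPPUI in total.
Arrangements with the C's together: treat CC as one letter, giving (8)!/(4!·2!) = 840.
Hence 3780 − 840 = 2940.

2940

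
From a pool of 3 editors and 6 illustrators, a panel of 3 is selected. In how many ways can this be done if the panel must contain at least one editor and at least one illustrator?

63

With no constraint there are C(9,3) = 84 possible selections.
Subtract selections that omit an entire group: no editors → C(6,3) = 20; no illustrators → C(3,3) = 1.
Both groups omitted at once is impossible, so 84 − 21 = 63.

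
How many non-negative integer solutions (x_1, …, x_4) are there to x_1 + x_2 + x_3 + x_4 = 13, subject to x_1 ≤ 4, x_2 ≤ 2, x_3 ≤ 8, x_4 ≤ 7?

89

Ignoring the caps, the number of non-negative solutions to x_1+…+x_4 = 13 is C(16,3) = 560.
Subtract solutions that violate a single cap (substitute x_i' = x_i − (cap_i+1)): x_1 ≥ 5 gives C(11,3) = 165; x_2 ≥ 3 gives C(13,3) = 286; x_3 ≥ 9 gives C(7,3) = 35; x_4 ≥ 8 gives C(8,3) = 56. Together 542.
Add back pairs where two caps are both exceeded: 56 + 0 + 1 + 4 + 10 + 0 = 71.
By inclusion–exclusion the count is 560 − 542 + 71 = 89.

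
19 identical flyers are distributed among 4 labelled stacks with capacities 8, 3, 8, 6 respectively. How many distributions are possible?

By stars and bars, unrestricted non-negative solutions to x_1+…+x_4 = 19 number C(19+3,3) = 1540.
Subtract solutions that violate a single cap (substitute x_i' = x_i − (cap_i+1)): x_1 ≥ 9 gives C(13,3) = 286; x_2 ≥ 4 gives C(18,3) = 816; x_3 ≥ 9 gives C(13,3) = 286; x_4 ≥ 7 gives C(15,3) = 455. Together 1843.
Add back pairs where two caps are both exceeded: 84 + 4 + 20 + 84 + 165 + 20 = 377.
By inclusion–exclusion the count is 1540 − 1843 + 377 = 74.

74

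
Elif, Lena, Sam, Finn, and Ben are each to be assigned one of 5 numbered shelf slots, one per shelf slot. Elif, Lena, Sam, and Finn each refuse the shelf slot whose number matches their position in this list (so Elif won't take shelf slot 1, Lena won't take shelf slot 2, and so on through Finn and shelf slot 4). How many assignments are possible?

53

Let Aᵢ (for 1 ≤ i ≤ 4) be the placements that put person i in their forbidden shelf slot. Any j of these fix j positions, leaving (5−j)! ways to fill the rest, and there are C(4,j) ways to pick which j.
By inclusion–exclusion, the number of valid placements is Σ_{j=0}^{4} (−1)^j C(4,j)·(5−j)!.
Computing: 120 − 96 + 36 − 8 + 1 = 53.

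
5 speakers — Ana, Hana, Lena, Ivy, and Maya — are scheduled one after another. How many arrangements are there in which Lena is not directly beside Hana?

Of the 5! = 120 arrangements, those with Lena and Hana adjacent number 2 × 4! = 48 (treat the pair as a block with 2 internal orders).
So 120 − 48 = 72 arrangements keep them apart.

72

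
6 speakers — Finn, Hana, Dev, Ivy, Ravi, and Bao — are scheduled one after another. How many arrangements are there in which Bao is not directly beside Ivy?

Of the 6! = 720 arrangements, those with Bao and Ivy adjacent number 2 × 5! = 240 (treat the pair as a block with 2 internal orders).
So 720 − 240 = 480 arrangements keep them apart.

480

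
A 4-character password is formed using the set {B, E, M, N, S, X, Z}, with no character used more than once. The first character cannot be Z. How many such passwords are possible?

The first character has 7−1 = 6 choices (anything except Z).
The remaining 3 characters are filled from the other 6 symbols without repetition: 6 × 5 × 4 = 120.
Total: 6 × 120 = 720.

720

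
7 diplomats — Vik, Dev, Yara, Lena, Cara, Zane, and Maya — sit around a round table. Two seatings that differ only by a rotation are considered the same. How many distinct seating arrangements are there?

Fix one person's seat to break rotational symmetry; the remaining 6 people can be arranged in (6)! = 720 ways.

720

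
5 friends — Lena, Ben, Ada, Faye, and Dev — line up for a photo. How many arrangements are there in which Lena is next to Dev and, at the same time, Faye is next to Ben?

Treat {Lena,Dev} as one block (2 orders) and {Faye,Ben} as another (2 orders).
That leaves 3 units to arrange: 2 × 2 × 3! = 4 × 6 = 24.

24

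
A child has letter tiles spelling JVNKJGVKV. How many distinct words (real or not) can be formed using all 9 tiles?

15120

The 9 letters of JVNKJGVKV have repeats: J appearing twice, K appearing twice, and V appearing 3 times.
So there are 9! / (3!·2!·2!) = 15120 distinguishable arrangements.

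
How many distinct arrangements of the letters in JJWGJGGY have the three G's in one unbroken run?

120

Treat the 3 copies of G as a single block. The multiset to arrange is then {GGG, J, J, J, W, Y}, 6 items in all.
That gives (6)!/(3!) = 120 arrangements.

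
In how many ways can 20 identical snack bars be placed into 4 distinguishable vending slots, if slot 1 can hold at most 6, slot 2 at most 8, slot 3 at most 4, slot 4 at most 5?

By stars and bars, unrestricted non-negative solutions to x_1+…+x_4 = 20 number C(20+3,3) = 1771.
Subtract solutions that violate a single cap (substitute x_i' = x_i − (cap_i+1)): x_1 ≥ 7 gives C(16,3) = 560; x_2 ≥ 9 gives C(14,3) = 364; x_3 ≥ 5 gives C(18,3) = 816; x_4 ≥ 6 gives C(17,3) = 680. Together 2420.
Add back pairs where two caps are both exceeded: 35 + 165 + 120 + 84 + 56 + 220 = 680.
Subtract triples: 0 + 0 + 10 + 1 = 11.
By inclusion–exclusion the count is 1771 − 2420 + 680 − 11 = 20.

20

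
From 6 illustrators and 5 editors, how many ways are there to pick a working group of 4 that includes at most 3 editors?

325

Split by how many editors are chosen (0 through 3).
Sum: C(5,0)·C(6,4) + C(5,1)·C(6,3) + C(5,2)·C(6,2) + C(5,3)·C(6,1) = 15 + 100 + 150 + 60 = 325.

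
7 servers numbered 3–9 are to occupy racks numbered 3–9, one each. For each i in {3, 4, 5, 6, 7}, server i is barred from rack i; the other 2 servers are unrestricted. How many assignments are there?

Let Aᵢ (for 3 ≤ i ≤ 7) be the placements that put server i in its forbidden rack. Any j of these fix j positions, leaving (7−j)! ways to fill the rest, and there are C(5,j) ways to pick which j.
By inclusion–exclusion, the number of valid placements is Σ_{j=0}^{5} (−1)^j C(5,j)·(7−j)!.
Computing: 5040 − 3600 + 1200 − 240 + 30 − 2 = 2428.

2428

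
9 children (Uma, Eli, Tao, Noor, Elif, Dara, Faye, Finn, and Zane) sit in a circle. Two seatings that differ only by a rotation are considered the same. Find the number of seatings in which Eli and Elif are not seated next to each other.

30240

All circular seatings of 9 people number (8)! = 40320.
Seatings with Eli beside Elif: treat them as a block with 2 internal orders, giving 2 × (7)! = 10080.
Subtracting, 40320 − 10080 = 30240.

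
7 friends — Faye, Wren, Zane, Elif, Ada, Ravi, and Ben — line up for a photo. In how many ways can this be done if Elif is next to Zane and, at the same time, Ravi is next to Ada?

480

Treat {Elif,Zane} as one block (2 orders) and {Ravi,Ada} as another (2 orders).
That leaves 5 units to arrange: 2 × 2 × 5! = 4 × 120 = 480.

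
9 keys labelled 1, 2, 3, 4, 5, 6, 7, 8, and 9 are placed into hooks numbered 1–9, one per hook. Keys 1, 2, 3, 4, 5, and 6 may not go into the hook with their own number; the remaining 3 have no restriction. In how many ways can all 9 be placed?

Let Aᵢ (for 1 ≤ i ≤ 6) be the placements that put key i in its forbidden hook. Any j of these fix j positions, leaving (9−j)! ways to fill the rest, and there are C(6,j) ways to pick which j.
By inclusion–exclusion, the number of valid placements is Σ_{j=0}^{6} (−1)^j C(6,j)·(9−j)!.
Computing: 362880 − 241920 + 75600 − 14400 + 1800 − 144 + 6 = 183822.

183822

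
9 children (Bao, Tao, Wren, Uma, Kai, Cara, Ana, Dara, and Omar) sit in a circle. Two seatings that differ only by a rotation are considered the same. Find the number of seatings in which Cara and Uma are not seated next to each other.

30240

Without the restriction there are (8)! = 40320 seatings.
Seatings with Cara beside Uma: treat them as a block with 2 internal orders, giving 2 × (7)! = 10080.
Subtracting, 40320 − 10080 = 30240.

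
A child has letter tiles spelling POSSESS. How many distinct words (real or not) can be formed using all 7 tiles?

The 7 letters of POSSESS have repeats: S appearing 4 times.
So there are 7! / (4!) = 210 distinguishable arrangements.

210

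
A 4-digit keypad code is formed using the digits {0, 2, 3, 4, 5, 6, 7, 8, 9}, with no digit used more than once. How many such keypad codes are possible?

This is a permutation of 4 out of 9: P(9,4) = 9!/5!.
That product is 9 × 8 × 7 × 6 = 3024.

3024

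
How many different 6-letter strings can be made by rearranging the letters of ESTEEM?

ESTEEM has 6 letters with E appearing 3 times.
So there are 6! / (3!) = 120 distinguishable arrangements.

120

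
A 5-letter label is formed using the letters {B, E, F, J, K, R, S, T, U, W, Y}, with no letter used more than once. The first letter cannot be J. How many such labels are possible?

The first letter has 11−1 = 10 choices (anything except J).
The remaining 4 letters are filled from the other 10 symbols without repetition: 10 × 9 × 8 × 7 = 5040.
Total: 10 × 5040 = 50400.

50400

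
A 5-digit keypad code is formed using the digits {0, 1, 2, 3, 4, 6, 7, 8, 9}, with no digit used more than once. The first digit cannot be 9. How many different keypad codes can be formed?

13440

The first digit has 9−1 = 8 choices (anything except 9).
The remaining 4 digits are filled from the other 8 symbols without repetition: 8 × 7 × 6 × 5 = 1680.
Total: 8 × 1680 = 13440.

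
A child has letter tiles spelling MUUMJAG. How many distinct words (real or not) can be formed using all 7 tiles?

MUUMJAG has 7 letters with M appearing twice and U appearing twice.
Dividing 7! = 5040 by 2!·2! = 4 for the repeated letters gives 1260.

1260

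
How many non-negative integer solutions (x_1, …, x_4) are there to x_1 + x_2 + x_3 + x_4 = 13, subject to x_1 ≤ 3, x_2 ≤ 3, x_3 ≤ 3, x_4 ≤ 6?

By stars and bars, unrestricted non-negative solutions to x_1+…+x_4 = 13 number C(13+3,3) = 560.
Subtract solutions that violate a single cap (substitute x_i' = x_i − (cap_i+1)): x_1 ≥ 4 gives C(12,3) = 220; x_2 ≥ 4 gives C(12,3) = 220; x_3 ≥ 4 gives C(12,3) = 220; x_4 ≥ 7 gives C(9,3) = 84. Together 744.
Add back pairs where two caps are both exceeded: 56 + 56 + 10 + 56 + 10 + 10 = 198.
Subtract triples: 4 + 0 + 0 + 0 = 4.
By inclusion–exclusion the count is 560 − 744 + 198 − 4 = 10.

10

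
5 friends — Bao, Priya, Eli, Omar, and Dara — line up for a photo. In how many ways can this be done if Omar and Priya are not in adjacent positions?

72

There are 5! = 120 arrangements in all. If Omar and Priya are adjacent, merging them into one block gives 2·(4)! = 48 arrangements.
So 120 − 48 = 72 arrangements keep them apart.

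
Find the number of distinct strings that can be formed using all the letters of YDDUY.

30

Letter multiplicities in YDDUY: D×2, U×1, Y×2.
Dividing 5! = 120 by 2!·2! = 4 for the repeated letters gives 30.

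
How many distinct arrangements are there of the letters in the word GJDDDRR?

The 7 letters of GJDDDRR have repeats: D appearing 3 times and R appearing twice.
The number of distinct arrangements is 7!/(3!·2!) = 5040/12 = 420.

420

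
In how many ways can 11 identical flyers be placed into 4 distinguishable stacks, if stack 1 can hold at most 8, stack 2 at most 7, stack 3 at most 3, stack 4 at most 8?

204

Without the upper bounds there are C(14,3) = 364 ways to split 11 among 4 stacks.
Subtract solutions that violate a single cap (substitute x_i' = x_i − (cap_i+1)): x_1 ≥ 9 gives C(5,3) = 10; x_2 ≥ 8 gives C(6,3) = 20; x_3 ≥ 4 gives C(10,3) = 120; x_4 ≥ 9 gives C(5,3) = 10. Together 160.
No two caps can be exceeded simultaneously, so the pair terms are all 0.
By inclusion–exclusion the count is 364 − 160 + 0 = 204.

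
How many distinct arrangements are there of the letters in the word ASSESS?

30

The 6 letters of ASSESS have repeats: S appearing 4 times.
Dividing 6! = 720 by 4! = 24 for the repeated letters gives 30.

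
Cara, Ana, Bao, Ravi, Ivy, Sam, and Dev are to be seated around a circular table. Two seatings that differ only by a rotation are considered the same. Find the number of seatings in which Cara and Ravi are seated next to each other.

240

Glue Cara and Ravi into a block (2 internal orders). Seating 6 units around a circle gives (5)! arrangements.
So 2 × (5)! = 2 × 120 = 240.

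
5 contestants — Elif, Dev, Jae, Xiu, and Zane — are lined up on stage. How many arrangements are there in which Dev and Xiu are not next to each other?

72

Of the 5! = 120 arrangements, those with Dev and Xiu adjacent number 2 × 4! = 48 (treat the pair as a block with 2 internal orders).
So 120 − 48 = 72 arrangements keep them apart.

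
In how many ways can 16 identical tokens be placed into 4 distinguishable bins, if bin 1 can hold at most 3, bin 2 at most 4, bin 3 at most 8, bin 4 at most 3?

Ignoring the caps, the number of non-negative solutions to x_1+…+x_4 = 16 is C(19,3) = 969.
Subtract solutions that violate a single cap (substitute x_i' = x_i − (cap_i+1)): x_1 ≥ 4 gives C(15,3) = 455; x_2 ≥ 5 gives C(14,3) = 364; x_3 ≥ 9 gives C(10,3) = 120; x_4 ≥ 4 gives C(15,3) = 455. Together 1394.
Add back pairs where two caps are both exceeded: 120 + 20 + 165 + 10 + 120 + 20 = 455.
Subtract triples: 0 + 20 + 0 + 0 = 20.
By inclusion–exclusion the count is 969 − 1394 + 455 − 20 = 10.

10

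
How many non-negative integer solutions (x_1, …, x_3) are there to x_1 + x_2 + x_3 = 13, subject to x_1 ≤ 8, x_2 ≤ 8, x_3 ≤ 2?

Ignoring the caps, the number of non-negative solutions to x_1+…+x_3 = 13 is C(15,2) = 105.
Subtract solutions that violate a single cap (substitute x_i' = x_i − (cap_i+1)): x_1 ≥ 9 gives C(6,2) = 15; x_2 ≥ 9 gives C(6,2) = 15; x_3 ≥ 3 gives C(12,2) = 66. Together 96.
Add back pairs where two caps are both exceeded: 0 + 3 + 3 = 6.
By inclusion–exclusion the count is 105 − 96 + 6 = 15.

15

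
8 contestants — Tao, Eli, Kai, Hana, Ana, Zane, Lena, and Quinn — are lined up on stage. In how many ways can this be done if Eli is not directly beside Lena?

There are 8! = 40320 arrangements in all. If Eli and Lena are adjacent, merging them into one block gives 2·(7)! = 10080 arrangements.
Complementary counting: 40320 − 10080 = 30240.

30240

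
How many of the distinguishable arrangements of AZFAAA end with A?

With the last slot taken by A, it remains to arrange the other 5 letters (ZFAAA).
Those 5 letters have A appearing 3 times, giving (5)!/(3!) = 20.

20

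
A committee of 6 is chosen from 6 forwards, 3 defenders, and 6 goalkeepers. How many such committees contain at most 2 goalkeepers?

Split by how many goalkeepers are chosen (0 through 2).
Sum: C(6,0)·C(9,6) + C(6,1)·C(9,5) + C(6,2)·C(9,4) = 84 + 756 + 1890 = 2730.

2730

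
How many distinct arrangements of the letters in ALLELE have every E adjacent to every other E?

Treat the 2 copies of E as a single block. The multiset to arrange is then {EE, A, L, L, L}, 5 items in all.
That gives (5)!/(3!) = 20 arrangements.

20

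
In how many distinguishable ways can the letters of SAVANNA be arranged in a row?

The 7 letters of SAVANNA have repeats: A appearing 3 times and N appearing twice.
The number of distinct arrangements is 7!/(3!·2!) = 5040/12 = 420.

420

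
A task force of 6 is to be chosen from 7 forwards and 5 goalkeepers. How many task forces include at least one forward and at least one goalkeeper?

917

With no constraint there are C(12,6) = 924 possible selections.
Subtract selections that omit an entire group: no forwards → C(5,6) = 0; no goalkeepers → C(7,6) = 7.
Both groups omitted at once is impossible, so 924 − 7 = 917.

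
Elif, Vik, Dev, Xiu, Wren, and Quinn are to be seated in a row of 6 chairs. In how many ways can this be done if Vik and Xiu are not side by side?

There are 6! = 720 arrangements in all. If Vik and Xiu are adjacent, merging them into one block gives 2·(5)! = 240 arrangements.
Complementary counting: 720 − 240 = 480.

480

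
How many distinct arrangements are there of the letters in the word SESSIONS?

1680

Letter multiplicities in SESSIONS: E×1, I×1, N×1, O×1, S×4.
The number of distinct arrangements is 8!/(4!) = 40320/24 = 1680.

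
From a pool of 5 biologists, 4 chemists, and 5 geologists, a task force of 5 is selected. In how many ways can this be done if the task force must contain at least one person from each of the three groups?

1500

Total 5-person selections from all 14: C(14,5) = 2002.
Subtract selections that omit an entire group: no biologists → C(9,5) = 126; no chemists → C(10,5) = 252; no geologists → C(9,5) = 126.
Add back selections omitting two groups (i.e. drawn from a single group): C(5,5) + C(4,5) + C(5,5) = 2.
By inclusion–exclusion: 2002 − 504 + 2 = 1500.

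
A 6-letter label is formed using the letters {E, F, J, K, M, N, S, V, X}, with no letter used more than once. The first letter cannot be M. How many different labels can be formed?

The first letter has 9−1 = 8 choices (anything except M).
The remaining 5 letters are filled from the other 8 symbols without repetition: 8 × 7 × 6 × 5 × 4 = 6720.
Total: 8 × 6720 = 53760.

53760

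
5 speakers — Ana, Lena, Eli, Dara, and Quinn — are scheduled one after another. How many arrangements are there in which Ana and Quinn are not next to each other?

Of the 5! = 120 arrangements, those with Ana and Quinn adjacent number 2 × 4! = 48 (treat the pair as a block with 2 internal orders).
Complementary counting: 120 − 48 = 72.

72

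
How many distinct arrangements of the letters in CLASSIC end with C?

360

Fix C in the last position and arrange the remaining 6 letters.
Those 6 letters have S appearing twice, giving (6)!/(2!) = 360.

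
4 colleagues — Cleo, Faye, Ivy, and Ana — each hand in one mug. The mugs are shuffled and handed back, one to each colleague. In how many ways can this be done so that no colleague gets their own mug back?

Count assignments avoiding every fixed point. For any j of the 4 colleagues fixed to their own mug, the other 4−j can be arranged in (4−j)! ways.
By inclusion–exclusion this is Σ_{j=0}^{4} (−1)^j C(4,j)·(4−j)!.
Computing: 24 − 24 + 12 − 4 + 1 = 9.

9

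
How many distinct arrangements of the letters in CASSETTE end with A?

630

With the last slot taken by A, it remains to arrange the other 7 letters (CSSETTE).
Those 7 letters have E appearing twice, S appearing twice, and T appearing twice, giving (7)!/(2!·2!·2!) = 630.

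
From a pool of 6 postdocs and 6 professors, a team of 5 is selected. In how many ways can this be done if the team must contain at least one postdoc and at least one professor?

780

With no constraint there are C(12,5) = 792 possible selections.
Selections missing a whole group: no postdocs → C(6,5) = 6; no professors → C(6,5) = 6.
Both groups omitted at once is impossible, so 792 − 12 = 780.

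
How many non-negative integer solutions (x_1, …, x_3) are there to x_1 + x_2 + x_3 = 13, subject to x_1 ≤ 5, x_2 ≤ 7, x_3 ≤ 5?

15

By stars and bars, unrestricted non-negative solutions to x_1+…+x_3 = 13 number C(13+2,2) = 105.
Subtract solutions that violate a single cap (substitute x_i' = x_i − (cap_i+1)): x_1 ≥ 6 gives C(9,2) = 36; x_2 ≥ 8 gives C(7,2) = 21; x_3 ≥ 6 gives C(9,2) = 36. Together 93.
Add back pairs where two caps are both exceeded: 0 + 3 + 0 = 3.
By inclusion–exclusion the count is 105 − 93 + 3 = 15.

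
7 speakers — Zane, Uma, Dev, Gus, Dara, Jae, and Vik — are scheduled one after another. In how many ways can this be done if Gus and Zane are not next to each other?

There are 7! = 5040 arrangements in all. If Gus and Zane are adjacent, merging them into one block gives 2·(6)! = 1440 arrangements.
Complementary counting: 5040 − 1440 = 3600.

3600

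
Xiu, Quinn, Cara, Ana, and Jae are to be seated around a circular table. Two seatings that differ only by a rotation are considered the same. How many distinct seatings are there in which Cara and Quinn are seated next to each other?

12

Glue Cara and Quinn into a block (2 internal orders). Seating 4 units around a circle gives (3)! arrangements.
So 2 × (3)! = 2 × 6 = 12.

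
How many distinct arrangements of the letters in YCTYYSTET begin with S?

1120

With the first slot taken by S, it remains to arrange the other 8 letters (YCTYYTET).
Those 8 letters have T appearing 3 times and Y appearing 3 times, giving (8)!/(3!·3!) = 1120.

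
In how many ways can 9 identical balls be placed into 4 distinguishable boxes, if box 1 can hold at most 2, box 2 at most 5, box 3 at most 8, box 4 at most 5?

Without the upper bounds there are C(12,3) = 220 ways to split 9 among 4 boxes.
Subtract solutions that violate a single cap (substitute x_i' = x_i − (cap_i+1)): x_1 ≥ 3 gives C(9,3) = 84; x_2 ≥ 6 gives C(6,3) = 20; x_3 ≥ 9 gives C(3,3) = 1; x_4 ≥ 6 gives C(6,3) = 20. Together 125.
Add back pairs where two caps are both exceeded: 1 + 0 + 1 + 0 + 0 + 0 = 2.
By inclusion–exclusion the count is 220 − 125 + 2 = 97.

97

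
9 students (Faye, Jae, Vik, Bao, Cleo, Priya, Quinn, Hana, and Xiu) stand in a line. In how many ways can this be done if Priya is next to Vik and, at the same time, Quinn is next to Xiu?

Treat {Priya,Vik} as one block (2 orders) and {Quinn,Xiu} as another (2 orders).
That leaves 7 units to arrange: 2 × 2 × 7! = 4 × 5040 = 20160.

20160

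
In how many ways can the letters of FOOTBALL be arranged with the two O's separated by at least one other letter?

7560

Total arrangements of FOOTBALL: 8!/(2!·2!) = 10080.
If the two O's are adjacent, glue them into one block, leaving 7 items to arrange: (7)!/(2!) = 2520 ways.
Hence 10080 − 2520 = 7560.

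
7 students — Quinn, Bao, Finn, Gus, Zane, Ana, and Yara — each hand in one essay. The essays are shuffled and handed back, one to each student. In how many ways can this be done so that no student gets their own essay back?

Count assignments avoiding every fixed point. For any j of the 7 students fixed to their own essay, the other 7−j can be arranged in (7−j)! ways.
By inclusion–exclusion this is Σ_{j=0}^{7} (−1)^j C(7,j)·(7−j)!.
Computing: 5040 − 5040 + 2520 − 840 + 210 − 42 + 7 − 1 = 1854.

1854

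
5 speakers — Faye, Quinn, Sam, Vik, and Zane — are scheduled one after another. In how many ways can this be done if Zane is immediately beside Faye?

Treat {Zane, Faye} as a single unit. There are 4 units to order, and the pair itself can be ordered 2 ways.
That gives 2 × 4! = 2 × 24 = 48.

48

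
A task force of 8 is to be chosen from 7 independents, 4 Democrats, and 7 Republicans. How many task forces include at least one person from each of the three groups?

40425

Unrestricted: C(18,8) = 43758 ways to pick any 8 of the 18.
Selections missing a whole group: no independents → C(11,8) = 165; no Democrats → C(14,8) = 3003; no Republicans → C(11,8) = 165.
Add back selections omitting two groups (i.e. drawn from a single group): C(7,8) + C(4,8) + C(7,8) = 0.
By inclusion–exclusion: 43758 − 3333 + 0 = 40425.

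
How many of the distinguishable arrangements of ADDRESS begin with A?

Fix A in the first position and arrange the remaining 6 letters.
Those 6 letters have D appearing twice and S appearing twice, giving (6)!/(2!·2!) = 180.

180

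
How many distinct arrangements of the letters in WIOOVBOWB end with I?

Fix I in the last position and arrange the remaining 8 letters.
Those 8 letters have B appearing twice, O appearing 3 times, and W appearing twice, giving (8)!/(3!·2!·2!) = 1680.

1680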